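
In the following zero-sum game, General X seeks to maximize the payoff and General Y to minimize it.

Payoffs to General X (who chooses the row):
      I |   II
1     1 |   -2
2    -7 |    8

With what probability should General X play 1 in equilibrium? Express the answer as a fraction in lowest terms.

Row minima are -2 and -7, so General X's maximin is -2; column maxima are 1 and 8, so General Y's minimax is 1. These differ, so the equilibrium is in mixed strategies.
Let General X play 1 with probability p. General Y is indifferent when p − 7(1−p) = −2p + 8(1−p), giving p = 5/6.

5/6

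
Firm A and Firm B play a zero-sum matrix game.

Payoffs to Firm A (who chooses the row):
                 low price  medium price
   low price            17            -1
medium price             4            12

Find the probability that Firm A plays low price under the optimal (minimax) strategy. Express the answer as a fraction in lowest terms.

Row minima are -1 and 4, so Firm A's maximin is 4; column maxima are 17 and 12, so Firm B's minimax is 12. These differ, so the equilibrium is in mixed strategies.
Let Firm A play low price with probability p. Firm B is indifferent when 17p + 4(1−p) = −p + 12(1−p), giving p = 4/13.

4/13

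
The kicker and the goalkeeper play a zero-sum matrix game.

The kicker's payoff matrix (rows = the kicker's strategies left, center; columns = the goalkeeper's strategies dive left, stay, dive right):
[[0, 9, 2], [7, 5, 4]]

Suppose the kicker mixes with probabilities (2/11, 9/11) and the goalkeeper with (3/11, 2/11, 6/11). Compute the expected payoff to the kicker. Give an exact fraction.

555/121

Against (3/11, 2/11, 6/11), each row's expected payoff is left: 30/11; center: 5.
Taking the (2/11, 9/11)-weighted average: (2/11)·(30/11) + (9/11)·(5) = 555/121.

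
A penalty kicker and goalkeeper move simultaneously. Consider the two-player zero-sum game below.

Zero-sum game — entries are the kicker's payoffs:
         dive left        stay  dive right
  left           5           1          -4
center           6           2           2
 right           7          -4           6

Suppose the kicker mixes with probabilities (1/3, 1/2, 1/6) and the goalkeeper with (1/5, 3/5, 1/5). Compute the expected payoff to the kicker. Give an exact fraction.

17/10

Against (1/5, 3/5, 1/5), each row's expected payoff is left: 4/5; center: 14/5; right: 1/5.
Taking the (1/3, 1/2, 1/6)-weighted average: (1/3)·(4/5) + (1/2)·(14/5) + (1/6)·(1/5) = 17/10.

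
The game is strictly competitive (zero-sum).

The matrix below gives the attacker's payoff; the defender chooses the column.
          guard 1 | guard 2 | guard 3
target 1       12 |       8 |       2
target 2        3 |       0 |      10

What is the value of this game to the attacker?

5

Column guard 1 is strictly dominated by guard 2 for the defender (it gives the attacker more in every row).
The remaining 2×2 game on (target 1, target 2) × (guard 2, guard 3) has no saddle point. Let the attacker play target 1 with probability p; indifference gives 8p = 2p + 10(1−p), so p = 5/8.
Similarly the defender's optimal q on guard 2 is 1/2, and the value is 8·(1/2) + (2)·(1/2) = 5.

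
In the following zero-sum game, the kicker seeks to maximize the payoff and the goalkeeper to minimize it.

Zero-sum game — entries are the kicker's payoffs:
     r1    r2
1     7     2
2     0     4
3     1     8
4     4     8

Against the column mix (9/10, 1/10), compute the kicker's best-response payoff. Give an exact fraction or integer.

13/2

1: (7)·(9/10) + (2)·(1/10) = 13/2.
2: (0)·(9/10) + (4)·(1/10) = 2/5.
3: (1)·(9/10) + (8)·(1/10) = 17/10.
4: (4)·(9/10) + (8)·(1/10) = 22/5.
The best pure response is 1 with expected payoff 13/2.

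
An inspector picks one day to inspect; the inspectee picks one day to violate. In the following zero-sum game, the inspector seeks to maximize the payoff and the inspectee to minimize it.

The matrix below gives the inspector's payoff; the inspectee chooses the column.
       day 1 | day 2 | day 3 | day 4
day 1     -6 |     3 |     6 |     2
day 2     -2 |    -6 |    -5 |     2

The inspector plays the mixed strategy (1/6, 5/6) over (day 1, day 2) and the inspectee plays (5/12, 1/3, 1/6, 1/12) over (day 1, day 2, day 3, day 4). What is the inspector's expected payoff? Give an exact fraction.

Against (5/12, 1/3, 1/6, 1/12), each row's expected payoff is day 1: -1/3; day 2: -7/2.
Taking the (1/6, 5/6)-weighted average: (1/6)·(-1/3) + (5/6)·(-7/2) = -107/36.

-107/36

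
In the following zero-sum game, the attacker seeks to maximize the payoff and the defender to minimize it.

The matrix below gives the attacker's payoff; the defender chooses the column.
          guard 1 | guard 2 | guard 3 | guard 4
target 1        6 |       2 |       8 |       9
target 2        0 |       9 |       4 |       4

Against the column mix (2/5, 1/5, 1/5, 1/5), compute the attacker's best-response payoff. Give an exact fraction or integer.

31/5

target 1: (6)·(2/5) + (2)·(1/5) + (8)·(1/5) + (9)·(1/5) = 31/5.
target 2: (0)·(2/5) + (9)·(1/5) + (4)·(1/5) + (4)·(1/5) = 17/5.
The best pure response is target 1 with expected payoff 31/5.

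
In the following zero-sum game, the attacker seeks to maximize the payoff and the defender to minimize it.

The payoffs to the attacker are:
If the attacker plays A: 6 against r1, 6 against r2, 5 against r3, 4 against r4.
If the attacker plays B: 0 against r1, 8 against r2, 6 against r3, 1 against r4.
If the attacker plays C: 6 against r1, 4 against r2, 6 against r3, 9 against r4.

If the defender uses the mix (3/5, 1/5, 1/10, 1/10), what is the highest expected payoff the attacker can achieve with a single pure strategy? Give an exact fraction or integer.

59/10

A: (6)·(3/5) + (6)·(1/5) + (5)·(1/10) + (4)·(1/10) = 57/10.
B: (0)·(3/5) + (8)·(1/5) + (6)·(1/10) + (1)·(1/10) = 23/10.
C: (6)·(3/5) + (4)·(1/5) + (6)·(1/10) + (9)·(1/10) = 59/10.
The best pure response is C with expected payoff 59/10.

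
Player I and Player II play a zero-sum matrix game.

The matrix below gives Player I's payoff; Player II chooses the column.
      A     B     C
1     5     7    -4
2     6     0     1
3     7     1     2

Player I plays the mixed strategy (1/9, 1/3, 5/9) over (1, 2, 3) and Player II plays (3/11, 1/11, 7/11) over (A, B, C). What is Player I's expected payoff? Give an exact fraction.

83/33

Against (3/11, 1/11, 7/11), each row's expected payoff is 1: -6/11; 2: 25/11; 3: 36/11.
Taking the (1/9, 1/3, 5/9)-weighted average: (1/9)·(-6/11) + (1/3)·(25/11) + (5/9)·(36/11) = 83/33.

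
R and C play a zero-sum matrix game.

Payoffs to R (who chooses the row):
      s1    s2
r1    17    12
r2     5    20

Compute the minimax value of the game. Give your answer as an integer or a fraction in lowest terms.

Row minima are 12 and 5, so R's maximin is 12; column maxima are 17 and 20, so C's minimax is 17. These differ, so the equilibrium is in mixed strategies.
Let R play r1 with probability p. C is indifferent when 17p + 5(1−p) = 12p + 20(1−p), giving p = 3/4.
Let C play s1 with probability q. R is indifferent when 17q + 12(1−q) = 5q + 20(1−q), giving q = 2/5.
The value is 17·(2/5) + (12)·(3/5) = 14.

14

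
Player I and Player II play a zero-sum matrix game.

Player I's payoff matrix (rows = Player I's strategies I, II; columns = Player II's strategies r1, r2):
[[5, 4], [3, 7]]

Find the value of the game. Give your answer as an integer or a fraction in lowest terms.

23/5

Row minima are 4 and 3, so Player I's maximin is 4; column maxima are 5 and 7, so Player II's minimax is 5. These differ, so the equilibrium is in mixed strategies.
Let Player I play I with probability p. Player II is indifferent when 5p + 3(1−p) = 4p + 7(1−p), giving p = 4/5.
Let Player II play r1 with probability q. Player I is indifferent when 5q + 4(1−q) = 3q + 7(1−q), giving q = 3/5.
The value is 5·(3/5) + (4)·(2/5) = 23/5.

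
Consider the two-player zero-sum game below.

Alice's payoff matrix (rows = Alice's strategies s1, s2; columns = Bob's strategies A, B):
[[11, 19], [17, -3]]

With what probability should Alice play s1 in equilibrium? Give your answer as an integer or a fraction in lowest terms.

5/7

Row minima are 11 and -3, so Alice's maximin is 11; column maxima are 17 and 19, so Bob's minimax is 17. These differ, so the equilibrium is in mixed strategies.
Let Alice play s1 with probability p. Bob is indifferent when 11p + 17(1−p) = 19p − 3(1−p), giving p = 5/7.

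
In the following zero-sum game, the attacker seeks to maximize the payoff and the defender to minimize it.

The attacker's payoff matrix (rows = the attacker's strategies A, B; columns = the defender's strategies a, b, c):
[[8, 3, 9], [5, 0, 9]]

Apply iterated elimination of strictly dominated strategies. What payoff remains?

Column c is strictly dominated by a for the defender (8<9, 5<9); eliminate c.
Column a is strictly dominated by b for the defender (3<8, 0<5); eliminate a.
Row B is strictly dominated by row A (3>0); eliminate B.
Only (A, b) remains, with payoff 3.

3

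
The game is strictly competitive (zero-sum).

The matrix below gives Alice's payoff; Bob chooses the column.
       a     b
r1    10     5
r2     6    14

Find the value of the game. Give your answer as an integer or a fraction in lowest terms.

Row minima are 5 and 6, so Alice's maximin is 6; column maxima are 10 and 14, so Bob's minimax is 10. These differ, so the equilibrium is in mixed strategies.
Let Alice play r1 with probability p. Bob is indifferent when 10p + 6(1−p) = 5p + 14(1−p), giving p = 8/13.
Let Bob play a with probability q. Alice is indifferent when 10q + 5(1−q) = 6q + 14(1−q), giving q = 9/13.
The value is 10·(9/13) + (5)·(4/13) = 110/13.

110/13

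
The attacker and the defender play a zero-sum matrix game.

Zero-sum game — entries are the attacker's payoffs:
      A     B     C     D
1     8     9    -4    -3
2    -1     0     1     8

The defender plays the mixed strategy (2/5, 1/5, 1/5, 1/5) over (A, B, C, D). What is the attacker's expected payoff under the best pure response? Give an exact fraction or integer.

18/5

1: (8)·(2/5) + (9)·(1/5) + (-4)·(1/5) + (-3)·(1/5) = 18/5.
2: (-1)·(2/5) + (0)·(1/5) + (1)·(1/5) + (8)·(1/5) = 7/5.
The best pure response is 1 with expected payoff 18/5.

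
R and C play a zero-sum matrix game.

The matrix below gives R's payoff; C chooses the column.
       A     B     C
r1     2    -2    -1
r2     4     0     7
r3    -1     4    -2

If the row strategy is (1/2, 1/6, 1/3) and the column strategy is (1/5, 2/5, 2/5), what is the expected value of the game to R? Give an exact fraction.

2/5

Against (1/5, 2/5, 2/5), each row's expected payoff is r1: -4/5; r2: 18/5; r3: 3/5.
Taking the (1/2, 1/6, 1/3)-weighted average: (1/2)·(-4/5) + (1/6)·(18/5) + (1/3)·(3/5) = 2/5.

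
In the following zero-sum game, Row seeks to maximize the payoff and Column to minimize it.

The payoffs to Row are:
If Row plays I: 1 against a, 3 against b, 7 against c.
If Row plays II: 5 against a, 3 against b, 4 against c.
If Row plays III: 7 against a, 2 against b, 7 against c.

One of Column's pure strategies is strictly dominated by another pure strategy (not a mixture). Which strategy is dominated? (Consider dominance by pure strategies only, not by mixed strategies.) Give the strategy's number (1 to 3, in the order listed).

3

Column prefers columns that give Row less. Compare c with b: 3 < 7, 3 < 4, 2 < 7.
So b strictly dominates c for Column; c is strictly dominated.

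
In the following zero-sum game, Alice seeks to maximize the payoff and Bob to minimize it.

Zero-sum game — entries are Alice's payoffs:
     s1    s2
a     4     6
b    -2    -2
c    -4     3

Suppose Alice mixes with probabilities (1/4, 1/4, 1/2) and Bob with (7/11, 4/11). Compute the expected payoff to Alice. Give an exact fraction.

-1/22

Against (7/11, 4/11), each row's expected payoff is a: 52/11; b: -2; c: -16/11.
Taking the (1/4, 1/4, 1/2)-weighted average: (1/4)·(52/11) + (1/4)·(-2) + (1/2)·(-16/11) = -1/22.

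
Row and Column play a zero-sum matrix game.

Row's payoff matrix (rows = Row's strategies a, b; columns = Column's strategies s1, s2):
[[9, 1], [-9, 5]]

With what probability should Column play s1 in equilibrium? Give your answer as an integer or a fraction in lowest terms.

2/11

Row minima are 1 and -9, so Row's maximin is 1; column maxima are 9 and 5, so Column's minimax is 5. These differ, so the equilibrium is in mixed strategies.
Let Column play s1 with probability q. Row is indifferent when 9q + (1−q) = −9q + 5(1−q), giving q = 2/11.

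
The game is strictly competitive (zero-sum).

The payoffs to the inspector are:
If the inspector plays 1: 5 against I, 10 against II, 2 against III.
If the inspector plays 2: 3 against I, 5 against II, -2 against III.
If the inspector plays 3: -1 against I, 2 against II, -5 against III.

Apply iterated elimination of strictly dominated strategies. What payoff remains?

2

Row 2 is strictly dominated by row 1 (5>3, 10>5, 2>-2); eliminate 2.
Row 3 is strictly dominated by row 1 (5>-1, 10>2, 2>-5); eliminate 3.
Column II is strictly dominated by I for the inspectee (5<10); eliminate II.
Column I is strictly dominated by III for the inspectee (2<5); eliminate I.
Only (1, III) remains, with payoff 2.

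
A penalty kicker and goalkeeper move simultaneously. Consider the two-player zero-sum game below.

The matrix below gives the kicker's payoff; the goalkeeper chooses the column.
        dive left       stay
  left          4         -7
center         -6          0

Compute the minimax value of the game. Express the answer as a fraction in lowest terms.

-42/17

Row minima are -7 and -6, so the kicker's maximin is -6; column maxima are 4 and 0, so the goalkeeper's minimax is 0. These differ, so the equilibrium is in mixed strategies.
Let the kicker play left with probability p. The goalkeeper is indifferent when 4p − 6(1−p) = −7p, giving p = 6/17.
Let the goalkeeper play dive left with probability q. The kicker is indifferent when 4q − 7(1−q) = −6q, giving q = 7/17.
The value is 4·(7/17) + (-7)·(10/17) = -42/17.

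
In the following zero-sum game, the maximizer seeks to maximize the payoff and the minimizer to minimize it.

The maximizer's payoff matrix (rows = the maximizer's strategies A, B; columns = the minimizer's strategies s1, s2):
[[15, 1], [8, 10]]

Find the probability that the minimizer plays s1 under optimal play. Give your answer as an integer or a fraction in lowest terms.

Row minima are 1 and 8, so the maximizer's maximin is 8; column maxima are 15 and 10, so the minimizer's minimax is 10. These differ, so the equilibrium is in mixed strategies.
Let the minimizer play s1 with probability q. The maximizer is indifferent when 15q + (1−q) = 8q + 10(1−q), giving q = 9/16.

9/16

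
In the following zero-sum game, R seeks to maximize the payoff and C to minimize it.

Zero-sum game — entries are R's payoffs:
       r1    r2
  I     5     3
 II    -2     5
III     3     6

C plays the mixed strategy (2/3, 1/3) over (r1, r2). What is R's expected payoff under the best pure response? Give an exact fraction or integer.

I: (5)·(2/3) + (3)·(1/3) = 13/3.
II: (-2)·(2/3) + (5)·(1/3) = 1/3.
III: (3)·(2/3) + (6)·(1/3) = 4.
The best pure response is I with expected payoff 13/3.

13/3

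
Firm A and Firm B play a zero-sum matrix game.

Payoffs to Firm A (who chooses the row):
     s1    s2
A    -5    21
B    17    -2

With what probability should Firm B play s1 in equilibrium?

23/45

Row minima are -5 and -2, so Firm A's maximin is -2; column maxima are 17 and 21, so Firm B's minimax is 17. These differ, so the equilibrium is in mixed strategies.
Let Firm B play s1 with probability q. Firm A is indifferent when −5q + 21(1−q) = 17q − 2(1−q), giving q = 23/45.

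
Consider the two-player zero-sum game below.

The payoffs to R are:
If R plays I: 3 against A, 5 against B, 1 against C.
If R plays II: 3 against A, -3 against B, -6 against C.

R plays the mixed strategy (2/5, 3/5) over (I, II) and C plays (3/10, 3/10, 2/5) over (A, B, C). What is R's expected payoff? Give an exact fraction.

Against (3/10, 3/10, 2/5), each row's expected payoff is I: 14/5; II: -12/5.
Taking the (2/5, 3/5)-weighted average: (2/5)·(14/5) + (3/5)·(-12/5) = -8/25.

-8/25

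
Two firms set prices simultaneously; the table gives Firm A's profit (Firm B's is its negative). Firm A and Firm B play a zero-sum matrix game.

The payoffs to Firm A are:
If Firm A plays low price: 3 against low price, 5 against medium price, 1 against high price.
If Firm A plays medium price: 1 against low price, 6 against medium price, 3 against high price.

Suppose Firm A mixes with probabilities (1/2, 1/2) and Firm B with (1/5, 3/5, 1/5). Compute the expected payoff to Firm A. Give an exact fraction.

Against (1/5, 3/5, 1/5), each row's expected payoff is low price: 19/5; medium price: 22/5.
Taking the (1/2, 1/2)-weighted average: (1/2)·(19/5) + (1/2)·(22/5) = 41/10.

41/10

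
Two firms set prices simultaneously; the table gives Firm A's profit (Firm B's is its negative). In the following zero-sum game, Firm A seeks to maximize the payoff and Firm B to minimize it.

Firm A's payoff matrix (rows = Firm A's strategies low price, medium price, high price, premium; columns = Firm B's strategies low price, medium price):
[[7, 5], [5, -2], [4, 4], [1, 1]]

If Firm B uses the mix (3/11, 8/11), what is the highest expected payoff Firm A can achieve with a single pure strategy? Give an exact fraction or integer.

low price: (7)·(3/11) + (5)·(8/11) = 61/11.
medium price: (5)·(3/11) + (-2)·(8/11) = -1/11.
high price: (4)·(3/11) + (4)·(8/11) = 4.
premium: (1)·(3/11) + (1)·(8/11) = 1.
The best pure response is low price with expected payoff 61/11.

61/11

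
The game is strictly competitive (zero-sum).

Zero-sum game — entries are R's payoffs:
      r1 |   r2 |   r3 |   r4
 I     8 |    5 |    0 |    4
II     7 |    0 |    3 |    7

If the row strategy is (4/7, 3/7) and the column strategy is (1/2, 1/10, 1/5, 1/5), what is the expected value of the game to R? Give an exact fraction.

377/70

Against (1/2, 1/10, 1/5, 1/5), each row's expected payoff is I: 53/10; II: 11/2.
Taking the (4/7, 3/7)-weighted average: (4/7)·(53/10) + (3/7)·(11/2) = 377/70.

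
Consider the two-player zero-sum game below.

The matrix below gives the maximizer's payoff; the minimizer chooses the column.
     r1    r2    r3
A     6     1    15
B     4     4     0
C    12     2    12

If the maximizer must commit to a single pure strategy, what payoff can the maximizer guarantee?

2

The worst-case payoff for each row is A: 1, B: 0, C: 2.
The best of these is 2.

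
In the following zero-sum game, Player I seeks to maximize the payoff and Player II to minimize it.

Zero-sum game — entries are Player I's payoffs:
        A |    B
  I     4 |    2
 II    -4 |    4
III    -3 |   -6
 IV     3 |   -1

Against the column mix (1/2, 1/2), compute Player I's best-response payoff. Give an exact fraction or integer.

3

I: (4)·(1/2) + (2)·(1/2) = 3.
II: (-4)·(1/2) + (4)·(1/2) = 0.
III: (-3)·(1/2) + (-6)·(1/2) = -9/2.
IV: (3)·(1/2) + (-1)·(1/2) = 1.
The best pure response is I with expected payoff 3.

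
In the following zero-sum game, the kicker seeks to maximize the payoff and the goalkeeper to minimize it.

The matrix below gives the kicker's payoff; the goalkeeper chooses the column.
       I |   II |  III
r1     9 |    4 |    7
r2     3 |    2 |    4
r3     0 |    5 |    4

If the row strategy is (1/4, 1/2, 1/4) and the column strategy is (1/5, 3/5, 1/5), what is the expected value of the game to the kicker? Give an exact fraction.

73/20

Against (1/5, 3/5, 1/5), each row's expected payoff is r1: 28/5; r2: 13/5; r3: 19/5.
Taking the (1/4, 1/2, 1/4)-weighted average: (1/4)·(28/5) + (1/2)·(13/5) + (1/4)·(19/5) = 73/20.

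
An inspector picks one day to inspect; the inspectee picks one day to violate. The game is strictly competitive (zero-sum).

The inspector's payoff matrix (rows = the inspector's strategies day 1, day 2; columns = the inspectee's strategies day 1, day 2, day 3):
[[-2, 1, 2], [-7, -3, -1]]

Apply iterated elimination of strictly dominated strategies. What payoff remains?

Column day 2 is strictly dominated by day 1 for the inspectee (-2<1, -7<-3); eliminate day 2.
Row day 2 is strictly dominated by row day 1 (-2>-7, 2>-1); eliminate day 2.
Column day 3 is strictly dominated by day 1 for the inspectee (-2<2); eliminate day 3.
Only (day 1, day 1) remains, with payoff -2.

-2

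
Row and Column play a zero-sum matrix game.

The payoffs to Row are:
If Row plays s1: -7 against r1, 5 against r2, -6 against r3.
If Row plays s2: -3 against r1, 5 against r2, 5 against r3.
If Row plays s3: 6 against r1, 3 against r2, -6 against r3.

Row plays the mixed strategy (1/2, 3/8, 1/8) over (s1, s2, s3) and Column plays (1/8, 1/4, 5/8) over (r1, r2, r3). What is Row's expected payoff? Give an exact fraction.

Against (1/8, 1/4, 5/8), each row's expected payoff is s1: -27/8; s2: 4; s3: -9/4.
Taking the (1/2, 3/8, 1/8)-weighted average: (1/2)·(-27/8) + (3/8)·(4) + (1/8)·(-9/4) = -15/32.

-15/32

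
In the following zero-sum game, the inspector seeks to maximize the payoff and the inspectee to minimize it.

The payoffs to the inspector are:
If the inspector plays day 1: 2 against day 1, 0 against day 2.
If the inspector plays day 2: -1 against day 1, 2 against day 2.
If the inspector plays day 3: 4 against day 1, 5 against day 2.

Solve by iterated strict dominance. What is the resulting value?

Row day 1 is strictly dominated by row day 3 (4>2, 5>0); eliminate day 1.
Row day 2 is strictly dominated by row day 3 (4>-1, 5>2); eliminate day 2.
Column day 2 is strictly dominated by day 1 for the inspectee (4<5); eliminate day 2.
Only (day 3, day 1) remains, with payoff 4.

4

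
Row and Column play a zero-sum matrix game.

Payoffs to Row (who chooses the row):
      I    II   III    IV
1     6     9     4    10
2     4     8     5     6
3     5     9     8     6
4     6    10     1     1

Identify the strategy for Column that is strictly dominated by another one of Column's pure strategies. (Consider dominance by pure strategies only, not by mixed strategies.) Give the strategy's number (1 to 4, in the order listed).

Column prefers columns that give Row less. Compare II with I: 6 < 9, 4 < 8, 5 < 9, 6 < 10.
So I strictly dominates II for Column; II is strictly dominated.

2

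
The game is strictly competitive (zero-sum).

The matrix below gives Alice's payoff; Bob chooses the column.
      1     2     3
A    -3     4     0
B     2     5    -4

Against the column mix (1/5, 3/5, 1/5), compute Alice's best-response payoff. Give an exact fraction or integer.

13/5

A: (-3)·(1/5) + (4)·(3/5) + (0)·(1/5) = 9/5.
B: (2)·(1/5) + (5)·(3/5) + (-4)·(1/5) = 13/5.
The best pure response is B with expected payoff 13/5.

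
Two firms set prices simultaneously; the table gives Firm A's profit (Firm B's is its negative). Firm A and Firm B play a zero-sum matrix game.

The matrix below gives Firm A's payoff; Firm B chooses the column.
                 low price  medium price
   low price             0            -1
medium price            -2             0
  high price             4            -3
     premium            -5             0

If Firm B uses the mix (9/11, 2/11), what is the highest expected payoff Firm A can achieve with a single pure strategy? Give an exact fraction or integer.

30/11

low price: (0)·(9/11) + (-1)·(2/11) = -2/11.
medium price: (-2)·(9/11) + (0)·(2/11) = -18/11.
high price: (4)·(9/11) + (-3)·(2/11) = 30/11.
premium: (-5)·(9/11) + (0)·(2/11) = -45/11.
The best pure response is high price with expected payoff 30/11.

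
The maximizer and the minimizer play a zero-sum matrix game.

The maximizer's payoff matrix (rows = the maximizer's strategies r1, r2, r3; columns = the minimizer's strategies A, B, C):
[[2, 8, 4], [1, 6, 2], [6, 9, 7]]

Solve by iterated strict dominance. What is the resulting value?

6

Column B is strictly dominated by A for the minimizer (2<8, 1<6, 6<9); eliminate B.
Row r1 is strictly dominated by row r3 (6>2, 7>4); eliminate r1.
Row r2 is strictly dominated by row r3 (6>1, 7>2); eliminate r2.
Column C is strictly dominated by A for the minimizer (6<7); eliminate C.
Only (r3, A) remains, with payoff 6.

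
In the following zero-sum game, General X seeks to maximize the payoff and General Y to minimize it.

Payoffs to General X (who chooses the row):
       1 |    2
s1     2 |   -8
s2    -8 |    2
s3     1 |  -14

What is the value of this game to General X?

Row s3 is strictly dominated by row s1, so General X never plays it.
The remaining 2×2 game on (s1, s2) × (1, 2) has no saddle point. Let General X play s1 with probability p; indifference gives 2p − 8(1−p) = −8p + 2(1−p), so p = 1/2.
Similarly General Y's optimal q on 1 is 1/2, and the value is 2·(1/2) + (-8)·(1/2) = -3.

-3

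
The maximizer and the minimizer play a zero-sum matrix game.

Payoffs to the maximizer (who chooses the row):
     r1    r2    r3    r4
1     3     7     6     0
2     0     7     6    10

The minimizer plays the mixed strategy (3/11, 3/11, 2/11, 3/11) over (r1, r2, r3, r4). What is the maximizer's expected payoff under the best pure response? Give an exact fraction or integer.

1: (3)·(3/11) + (7)·(3/11) + (6)·(2/11) + (0)·(3/11) = 42/11.
2: (0)·(3/11) + (7)·(3/11) + (6)·(2/11) + (10)·(3/11) = 63/11.
The best pure response is 2 with expected payoff 63/11.

63/11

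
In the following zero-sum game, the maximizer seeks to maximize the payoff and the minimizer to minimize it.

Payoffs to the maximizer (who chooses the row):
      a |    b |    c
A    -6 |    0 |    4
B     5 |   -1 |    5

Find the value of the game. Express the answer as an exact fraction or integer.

-1/2

Column c is strictly dominated by b for the minimizer (it gives the maximizer more in every row).
The remaining 2×2 game on (A, B) × (a, b) has no saddle point. Let the maximizer play A with probability p; indifference gives −6p + 5(1−p) = −(1−p), so p = 1/2.
Similarly the minimizer's optimal q on a is 1/12, and the value is -6·(1/12) + (0)·(11/12) = -1/2.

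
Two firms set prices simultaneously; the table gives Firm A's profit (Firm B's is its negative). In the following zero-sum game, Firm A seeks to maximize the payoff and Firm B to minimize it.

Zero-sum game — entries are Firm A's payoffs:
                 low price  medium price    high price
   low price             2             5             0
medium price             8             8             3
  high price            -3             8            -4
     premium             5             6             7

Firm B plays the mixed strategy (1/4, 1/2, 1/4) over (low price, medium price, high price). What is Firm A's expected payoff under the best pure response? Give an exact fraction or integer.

27/4

low price: (2)·(1/4) + (5)·(1/2) + (0)·(1/4) = 3.
medium price: (8)·(1/4) + (8)·(1/2) + (3)·(1/4) = 27/4.
high price: (-3)·(1/4) + (8)·(1/2) + (-4)·(1/4) = 9/4.
premium: (5)·(1/4) + (6)·(1/2) + (7)·(1/4) = 6.
The best pure response is medium price with expected payoff 27/4.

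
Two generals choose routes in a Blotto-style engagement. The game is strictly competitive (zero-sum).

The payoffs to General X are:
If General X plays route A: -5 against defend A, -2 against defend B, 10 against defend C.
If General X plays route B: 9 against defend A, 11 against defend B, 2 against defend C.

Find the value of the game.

Column defend B is strictly dominated by defend A for General Y (it gives General X more in every row).
The remaining 2×2 game on (route A, route B) × (defend A, defend C) has no saddle point. Let General X play route A with probability p; indifference gives −5p + 9(1−p) = 10p + 2(1−p), so p = 7/22.
Similarly General Y's optimal q on defend A is 4/11, and the value is -5·(4/11) + (10)·(7/11) = 50/11.

50/11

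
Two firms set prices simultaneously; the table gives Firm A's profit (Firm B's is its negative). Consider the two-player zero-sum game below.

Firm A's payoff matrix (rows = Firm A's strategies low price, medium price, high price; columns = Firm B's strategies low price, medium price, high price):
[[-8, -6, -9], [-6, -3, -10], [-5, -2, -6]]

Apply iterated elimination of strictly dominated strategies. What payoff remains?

Row low price is strictly dominated by row high price (-5>-8, -2>-6, -6>-9); eliminate low price.
Row medium price is strictly dominated by row high price (-5>-6, -2>-3, -6>-10); eliminate medium price.
Column low price is strictly dominated by high price for Firm B (-6<-5); eliminate low price.
Column medium price is strictly dominated by high price for Firm B (-6<-2); eliminate medium price.
Only (high price, high price) remains, with payoff -6.

-6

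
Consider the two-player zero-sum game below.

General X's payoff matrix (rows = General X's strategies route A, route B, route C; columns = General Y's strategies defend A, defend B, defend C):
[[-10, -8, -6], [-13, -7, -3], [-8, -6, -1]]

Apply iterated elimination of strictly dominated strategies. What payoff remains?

Row route A is strictly dominated by row route C (-8>-10, -6>-8, -1>-6); eliminate route A.
Column defend C is strictly dominated by defend A for General Y (-13<-3, -8<-1); eliminate defend C.
Column defend B is strictly dominated by defend A for General Y (-13<-7, -8<-6); eliminate defend B.
Row route B is strictly dominated by row route C (-8>-13); eliminate route B.
Only (route C, defend A) remains, with payoff -8.

-8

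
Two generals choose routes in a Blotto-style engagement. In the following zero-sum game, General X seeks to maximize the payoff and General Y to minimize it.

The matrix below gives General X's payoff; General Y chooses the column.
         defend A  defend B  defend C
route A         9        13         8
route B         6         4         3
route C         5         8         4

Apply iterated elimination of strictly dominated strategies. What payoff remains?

Column defend B is strictly dominated by defend C for General Y (8<13, 3<4, 4<8); eliminate defend B.
Row route B is strictly dominated by row route A (9>6, 8>3); eliminate route B.
Column defend A is strictly dominated by defend C for General Y (8<9, 4<5); eliminate defend A.
Row route C is strictly dominated by row route A (8>4); eliminate route C.
Only (route A, defend C) remains, with payoff 8.

8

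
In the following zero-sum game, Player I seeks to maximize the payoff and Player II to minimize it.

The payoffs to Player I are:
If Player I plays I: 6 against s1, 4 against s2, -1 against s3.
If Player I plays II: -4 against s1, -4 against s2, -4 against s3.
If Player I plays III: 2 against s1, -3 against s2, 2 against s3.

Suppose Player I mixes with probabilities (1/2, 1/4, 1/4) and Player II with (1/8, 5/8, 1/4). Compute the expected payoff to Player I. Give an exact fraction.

Against (1/8, 5/8, 1/4), each row's expected payoff is I: 3; II: -4; III: -9/8.
Taking the (1/2, 1/4, 1/4)-weighted average: (1/2)·(3) + (1/4)·(-4) + (1/4)·(-9/8) = 7/32.

7/32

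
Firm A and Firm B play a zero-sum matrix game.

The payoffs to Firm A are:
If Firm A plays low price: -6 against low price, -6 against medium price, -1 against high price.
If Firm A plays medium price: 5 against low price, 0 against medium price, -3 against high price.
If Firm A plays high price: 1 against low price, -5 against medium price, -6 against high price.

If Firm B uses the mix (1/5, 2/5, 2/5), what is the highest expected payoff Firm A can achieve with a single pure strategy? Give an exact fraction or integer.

low price: (-6)·(1/5) + (-6)·(2/5) + (-1)·(2/5) = -4.
medium price: (5)·(1/5) + (0)·(2/5) + (-3)·(2/5) = -1/5.
high price: (1)·(1/5) + (-5)·(2/5) + (-6)·(2/5) = -21/5.
The best pure response is medium price with expected payoff -1/5.

-1/5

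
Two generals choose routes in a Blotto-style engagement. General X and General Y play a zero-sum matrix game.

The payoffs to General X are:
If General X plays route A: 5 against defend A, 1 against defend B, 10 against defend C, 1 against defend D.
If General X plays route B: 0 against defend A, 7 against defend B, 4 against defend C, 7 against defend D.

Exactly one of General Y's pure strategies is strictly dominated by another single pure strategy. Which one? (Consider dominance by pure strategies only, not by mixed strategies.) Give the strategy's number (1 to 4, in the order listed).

3

General Y prefers columns that give General X less. Compare defend C with defend A: 5 < 10, 0 < 4.
So defend A strictly dominates defend C for General Y; defend C is strictly dominated.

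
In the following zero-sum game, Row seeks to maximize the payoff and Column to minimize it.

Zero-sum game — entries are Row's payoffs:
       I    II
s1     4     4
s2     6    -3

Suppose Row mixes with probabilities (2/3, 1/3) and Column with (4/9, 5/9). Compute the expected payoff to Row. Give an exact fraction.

3

Against (4/9, 5/9), each row's expected payoff is s1: 4; s2: 1.
Taking the (2/3, 1/3)-weighted average: (2/3)·(4) + (1/3)·(1) = 3.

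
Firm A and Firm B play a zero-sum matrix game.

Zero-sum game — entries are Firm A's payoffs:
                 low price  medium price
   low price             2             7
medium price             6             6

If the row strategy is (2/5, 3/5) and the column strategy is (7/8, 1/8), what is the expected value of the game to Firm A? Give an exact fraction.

Against (7/8, 1/8), each row's expected payoff is low price: 21/8; medium price: 6.
Taking the (2/5, 3/5)-weighted average: (2/5)·(21/8) + (3/5)·(6) = 93/20.

93/20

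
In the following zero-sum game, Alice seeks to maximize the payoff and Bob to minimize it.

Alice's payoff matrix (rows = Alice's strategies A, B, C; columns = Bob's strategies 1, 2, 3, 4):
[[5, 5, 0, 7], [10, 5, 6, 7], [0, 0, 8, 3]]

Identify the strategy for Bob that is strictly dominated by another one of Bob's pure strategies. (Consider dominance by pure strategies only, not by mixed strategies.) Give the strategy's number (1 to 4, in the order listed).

4

Bob prefers columns that give Alice less. Compare 4 with 2: 5 < 7, 5 < 7, 0 < 3.
So 2 strictly dominates 4 for Bob; 4 is strictly dominated.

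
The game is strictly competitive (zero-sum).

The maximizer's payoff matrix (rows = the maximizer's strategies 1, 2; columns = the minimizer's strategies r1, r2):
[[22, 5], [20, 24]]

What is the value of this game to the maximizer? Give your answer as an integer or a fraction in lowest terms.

Row minima are 5 and 20, so the maximizer's maximin is 20; column maxima are 22 and 24, so the minimizer's minimax is 22. These differ, so the equilibrium is in mixed strategies.
Let the maximizer play 1 with probability p. The minimizer is indifferent when 22p + 20(1−p) = 5p + 24(1−p), giving p = 4/21.
Let the minimizer play r1 with probability q. The maximizer is indifferent when 22q + 5(1−q) = 20q + 24(1−q), giving q = 19/21.
The value is 22·(19/21) + (5)·(2/21) = 428/21.

428/21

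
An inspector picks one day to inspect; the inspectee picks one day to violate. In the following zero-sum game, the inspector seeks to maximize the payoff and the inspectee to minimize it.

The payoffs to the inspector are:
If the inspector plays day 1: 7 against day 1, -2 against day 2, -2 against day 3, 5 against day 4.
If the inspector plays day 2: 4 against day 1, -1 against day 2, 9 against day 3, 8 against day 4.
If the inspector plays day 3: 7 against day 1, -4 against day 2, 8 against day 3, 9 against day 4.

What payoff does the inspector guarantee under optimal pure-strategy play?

-1

Row minima: -2, -1, -4 → the inspector's maximin is -1.
Column maxima: 7, -1, 9, 9 → the inspectee's minimax is -1.
They coincide at (day 2, day 2), so the value is -1.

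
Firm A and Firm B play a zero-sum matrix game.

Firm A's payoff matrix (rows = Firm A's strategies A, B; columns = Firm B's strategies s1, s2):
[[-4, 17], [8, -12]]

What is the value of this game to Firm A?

88/41

Row minima are -4 and -12, so Firm A's maximin is -4; column maxima are 8 and 17, so Firm B's minimax is 8. These differ, so the equilibrium is in mixed strategies.
Let Firm A play A with probability p. Firm B is indifferent when −4p + 8(1−p) = 17p − 12(1−p), giving p = 20/41.
Let Firm B play s1 with probability q. Firm A is indifferent when −4q + 17(1−q) = 8q − 12(1−q), giving q = 29/41.
The value is -4·(29/41) + (17)·(12/41) = 88/41.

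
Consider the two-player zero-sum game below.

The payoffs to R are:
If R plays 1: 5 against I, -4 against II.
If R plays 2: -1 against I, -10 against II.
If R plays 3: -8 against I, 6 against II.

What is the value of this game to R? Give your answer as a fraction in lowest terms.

Row 2 is strictly dominated by row 1, so R never plays it.
The remaining 2×2 game on (1, 3) × (I, II) has no saddle point. Let R play 1 with probability p; indifference gives 5p − 8(1−p) = −4p + 6(1−p), so p = 14/23.
Similarly C's optimal q on I is 10/23, and the value is 5·(10/23) + (-4)·(13/23) = -2/23.

-2/23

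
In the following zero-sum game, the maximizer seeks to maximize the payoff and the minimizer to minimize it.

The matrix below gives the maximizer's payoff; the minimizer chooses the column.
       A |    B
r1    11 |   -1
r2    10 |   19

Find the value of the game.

73/7

Row minima are -1 and 10, so the maximizer's maximin is 10; column maxima are 11 and 19, so the minimizer's minimax is 11. These differ, so the equilibrium is in mixed strategies.
Let the maximizer play r1 with probability p. The minimizer is indifferent when 11p + 10(1−p) = −p + 19(1−p), giving p = 3/7.
Let the minimizer play A with probability q. The maximizer is indifferent when 11q − (1−q) = 10q + 19(1−q), giving q = 20/21.
The value is 11·(20/21) + (-1)·(1/21) = 73/7.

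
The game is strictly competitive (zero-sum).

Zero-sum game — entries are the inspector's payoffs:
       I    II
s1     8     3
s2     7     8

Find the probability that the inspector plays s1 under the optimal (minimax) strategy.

Row minima are 3 and 7, so the inspector's maximin is 7; column maxima are 8 and 8, so the inspectee's minimax is 8. These differ, so the equilibrium is in mixed strategies.
Let the inspector play s1 with probability p. The inspectee is indifferent when 8p + 7(1−p) = 3p + 8(1−p), giving p = 1/6.

1/6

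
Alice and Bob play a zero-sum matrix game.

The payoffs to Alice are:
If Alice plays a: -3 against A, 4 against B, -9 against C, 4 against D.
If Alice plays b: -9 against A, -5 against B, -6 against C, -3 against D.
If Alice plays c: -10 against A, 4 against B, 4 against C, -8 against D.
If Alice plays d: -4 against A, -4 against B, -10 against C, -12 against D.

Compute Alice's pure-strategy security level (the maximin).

The worst-case payoff for each row is a: -9, b: -9, c: -10, d: -12.
The best of these is -9.

-9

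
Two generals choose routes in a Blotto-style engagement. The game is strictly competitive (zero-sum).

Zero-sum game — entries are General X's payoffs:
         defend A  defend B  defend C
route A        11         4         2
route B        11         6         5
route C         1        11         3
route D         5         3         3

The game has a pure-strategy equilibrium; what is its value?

Row minima: 2, 5, 1, 3 → General X's maximin is 5.
Column maxima: 11, 11, 5 → General Y's minimax is 5.
They coincide at (route B, defend C), so the value is 5.

5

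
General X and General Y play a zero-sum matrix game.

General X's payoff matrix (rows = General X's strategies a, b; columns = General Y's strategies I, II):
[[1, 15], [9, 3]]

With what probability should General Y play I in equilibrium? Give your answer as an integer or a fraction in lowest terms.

3/5

Row minima are 1 and 3, so General X's maximin is 3; column maxima are 9 and 15, so General Y's minimax is 9. These differ, so the equilibrium is in mixed strategies.
Let General Y play I with probability q. General X is indifferent when q + 15(1−q) = 9q + 3(1−q), giving q = 3/5.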